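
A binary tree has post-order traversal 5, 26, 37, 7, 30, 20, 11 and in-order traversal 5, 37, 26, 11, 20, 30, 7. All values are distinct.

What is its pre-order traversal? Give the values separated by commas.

11, 37, 5, 26, 20, 30, 7

The last element of post-order is the root; it splits in-order into left and right subtrees.
Root 11: left subtree has 3 nodes {5, 37, 26}, right has 3 {20, 30, 7}.
  Root 37: left subtree has 1 node {5}, right has 1 {26}.
  Root 20: left subtree has 0 nodes { }, right has 2 {30, 7}.
    Root 30: left subtree has 0 nodes { }, right has 1 {7}.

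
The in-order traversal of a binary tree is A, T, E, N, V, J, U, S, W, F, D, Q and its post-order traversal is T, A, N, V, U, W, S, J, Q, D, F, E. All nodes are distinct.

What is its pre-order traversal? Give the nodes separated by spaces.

The last element of post-order is the root; it splits in-order into left and right subtrees.
Root E: left subtree has 2 nodes {A, T}, right has 9 {N, V, J, U, S, W, F, D, Q}.
  Root A: left subtree has 0 nodes { }, right has 1 {T}.
  Root F: left subtree has 6 nodes {N, V, J, U, S, W}, right has 2 {D, Q}.
    Root J: left subtree has 2 nodes {N, V}, right has 3 {U, S, W}.
      Root V: left subtree has 1 node {N}, right has 0 { }.
      Root S: left subtree has 1 node {U}, right has 1 {W}.
    Root D: left subtree has 0 nodes { }, right has 1 {Q}.

E A T F J V N S U W D Q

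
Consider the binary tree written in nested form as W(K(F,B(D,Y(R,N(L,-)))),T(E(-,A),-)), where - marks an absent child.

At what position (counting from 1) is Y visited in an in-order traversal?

6

In-order visits the left subtree, then the node, then the right subtree.
At W: go left to K.
  At K: go left to F.
    F is a leaf — visit F.
  Visit K.
  At K: go right to B.
    At B: go left to D.
      D is a leaf — visit D.
    Visit B.
    At B: go right to Y.
      At Y: go left to R.
        R is a leaf — visit R.
      Visit Y.
      At Y: go right to N.
        At N: go left to L.
          L is a leaf — visit L.
        Visit N.
        At N: no right child.
Visit W.
At W: go right to T.
  At T: go left to E.
    At E: no left child.
    Visit E.
    At E: go right to A.
      A is a leaf — visit A.
  Visit T.
  At T: no right child.
Full in-order sequence: F, K, D, B, R, Y, L, N, W, E, A, T.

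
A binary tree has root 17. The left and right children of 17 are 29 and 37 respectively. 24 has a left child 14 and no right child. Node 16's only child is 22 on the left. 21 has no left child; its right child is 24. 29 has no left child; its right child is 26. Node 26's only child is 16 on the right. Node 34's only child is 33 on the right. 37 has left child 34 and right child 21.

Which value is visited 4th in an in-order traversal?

16

In-order visits the left subtree, then the node, then the right subtree.
At 17: go left to 29.
  At 29: no left child.
  Visit 29.
  At 29: go right to 26.
    At 26: no left child.
    Visit 26.
    At 26: go right to 16.
      At 16: go left to 22.
        22 is a leaf — visit 22.
      Visit 16.
      At 16: no right child.
Visit 17.
At 17: go right to 37.
  At 37: go left to 34.
    At 34: no left child.
    Visit 34.
    At 34: go right to 33.
      33 is a leaf — visit 33.
  Visit 37.
  At 37: go right to 21.
    At 21: no left child.
    Visit 21.
    At 21: go right to 24.
      At 24: go left to 14.
        14 is a leaf — visit 14.
      Visit 24.
      At 24: no right child.
Full in-order sequence: 29, 26, 22, 16, 17, 34, 33, 37, 21, 14, 24.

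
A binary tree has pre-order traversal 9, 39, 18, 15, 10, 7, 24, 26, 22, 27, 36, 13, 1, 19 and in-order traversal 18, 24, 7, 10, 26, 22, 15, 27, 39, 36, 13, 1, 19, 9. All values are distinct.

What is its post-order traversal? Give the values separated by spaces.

24 7 22 26 10 27 15 18 19 1 13 36 39 9

The first element of pre-order is the root; it splits in-order into left and right subtrees.
Root 9: left subtree has 13 nodes {18, 24, 7, 10, 26, 22, 15, 27, 39, 36, 13, 1, 19}, right has 0 { }.
  Root 39: left subtree has 8 nodes {18, 24, 7, 10, 26, 22, 15, 27}, right has 4 {36, 13, 1, 19}.
    Root 18: left subtree has 0 nodes { }, right has 7 {24, 7, 10, 26, 22, 15, 27}.
      Root 15: left subtree has 5 nodes {24, 7, 10, 26, 22}, right has 1 {27}.
        Root 10: left subtree has 2 nodes {24, 7}, right has 2 {26, 22}.
          Root 7: left subtree has 1 node {24}, right has 0 { }.
          Root 26: left subtree has 0 nodes { }, right has 1 {22}.
    Root 36: left subtree has 0 nodes { }, right has 3 {13, 1, 19}.
      Root 13: left subtree has 0 nodes { }, right has 2 {1, 19}.
        Root 1: left subtree has 0 nodes { }, right has 1 {19}.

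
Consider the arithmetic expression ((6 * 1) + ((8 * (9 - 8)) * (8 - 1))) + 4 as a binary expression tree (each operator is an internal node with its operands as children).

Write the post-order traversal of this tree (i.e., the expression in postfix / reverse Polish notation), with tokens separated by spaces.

6 1 * 8 9 8 - * 8 1 - * + 4 +

Post-order on an expression tree gives postfix notation: for each operator, emit left operand, right operand, then the operator.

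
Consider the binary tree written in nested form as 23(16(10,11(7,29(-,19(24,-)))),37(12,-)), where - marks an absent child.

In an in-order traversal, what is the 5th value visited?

In-order visits the left subtree, then the node, then the right subtree.
At 23: go left to 16.
  At 16: go left to 10.
    10 is a leaf — visit 10.
  Visit 16.
  At 16: go right to 11.
    At 11: go left to 7.
      7 is a leaf — visit 7.
    Visit 11.
    At 11: go right to 29.
      At 29: no left child.
      Visit 29.
      At 29: go right to 19.
        At 19: go left to 24.
          24 is a leaf — visit 24.
        Visit 19.
        At 19: no right child.
Visit 23.
At 23: go right to 37.
  At 37: go left to 12.
    12 is a leaf — visit 12.
  Visit 37.
  At 37: no right child.
Full in-order sequence: 10, 16, 7, 11, 29, 24, 19, 23, 12, 37.

29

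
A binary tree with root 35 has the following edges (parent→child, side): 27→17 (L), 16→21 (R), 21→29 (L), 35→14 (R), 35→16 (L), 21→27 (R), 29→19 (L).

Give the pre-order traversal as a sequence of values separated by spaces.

35 16 21 29 19 27 17 14

Pre-order visits the node, then its left subtree, then its right subtree.
Visit 35.
At 35: go left to 16.
  Visit 16.
  At 16: no left child.
  At 16: go right to 21.
    Visit 21.
    At 21: go left to 29.
      Visit 29.
      At 29: go left to 19.
        19 is a leaf — visit 19.
      At 29: no right child.
    At 21: go right to 27.
      Visit 27.
      At 27: go left to 17.
        17 is a leaf — visit 17.
      At 27: no right child.
At 35: go right to 14.
  14 is a leaf — visit 14.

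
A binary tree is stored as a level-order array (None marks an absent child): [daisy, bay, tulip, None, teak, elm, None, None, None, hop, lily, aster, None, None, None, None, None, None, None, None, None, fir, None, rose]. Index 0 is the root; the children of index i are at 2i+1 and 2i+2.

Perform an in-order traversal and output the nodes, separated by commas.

bay, hop, teak, fir, lily, daisy, rose, aster, elm, tulip

In-order visits the left subtree, then the node, then the right subtree.
At daisy: go left to bay.
  At bay: no left child.
  Visit bay.
  At bay: go right to teak.
    At teak: go left to hop.
      hop is a leaf — visit hop.
    Visit teak.
    At teak: go right to lily.
      At lily: go left to fir.
        fir is a leaf — visit fir.
      Visit lily.
      At lily: no right child.
Visit daisy.
At daisy: go right to tulip.
  At tulip: go left to elm.
    At elm: go left to aster.
      At aster: go left to rose.
        rose is a leaf — visit rose.
      Visit aster.
      At aster: no right child.
    Visit elm.
    At elm: no right child.
  Visit tulip.
  At tulip: no right child.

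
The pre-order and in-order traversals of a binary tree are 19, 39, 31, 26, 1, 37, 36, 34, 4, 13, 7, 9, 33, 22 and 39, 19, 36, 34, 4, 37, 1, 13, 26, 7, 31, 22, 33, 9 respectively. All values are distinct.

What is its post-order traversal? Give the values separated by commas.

39, 4, 34, 36, 37, 13, 1, 7, 26, 22, 33, 9, 31, 19

The first element of pre-order is the root; it splits in-order into left and right subtrees.
Root 19: left subtree has 1 node {39}, right has 12 {36, 34, 4, 37, 1, 13, 26, 7, 31, 22, 33, 9}.
  Root 31: left subtree has 8 nodes {36, 34, 4, 37, 1, 13, 26, 7}, right has 3 {22, 33, 9}.
    Root 26: left subtree has 6 nodes {36, 34, 4, 37, 1, 13}, right has 1 {7}.
      Root 1: left subtree has 4 nodes {36, 34, 4, 37}, right has 1 {13}.
        Root 37: left subtree has 3 nodes {36, 34, 4}, right has 0 { }.
          Root 36: left subtree has 0 nodes { }, right has 2 {34, 4}.
            Root 34: left subtree has 0 nodes { }, right has 1 {4}.
    Root 9: left subtree has 2 nodes {22, 33}, right has 0 { }.
      Root 33: left subtree has 1 node {22}, right has 0 { }.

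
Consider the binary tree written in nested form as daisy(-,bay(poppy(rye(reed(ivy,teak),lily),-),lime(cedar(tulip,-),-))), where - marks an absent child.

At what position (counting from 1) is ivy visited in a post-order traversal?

1

Post-order visits the left subtree, then the right subtree, then the node.
At daisy: no left child.
At daisy: go right to bay.
  At bay: go left to poppy.
    At poppy: go left to rye.
      At rye: go left to reed.
        At reed: go left to ivy.
          ivy is a leaf — visit ivy.
        At reed: go right to teak.
          teak is a leaf — visit teak.
        Visit reed.
      At rye: go right to lily.
        lily is a leaf — visit lily.
      Visit rye.
    At poppy: no right child.
    Visit poppy.
  At bay: go right to lime.
    At lime: go left to cedar.
      At cedar: go left to tulip.
        tulip is a leaf — visit tulip.
      At cedar: no right child.
      Visit cedar.
    At lime: no right child.
    Visit lime.
  Visit bay.
Visit daisy.
Full post-order sequence: ivy, teak, reed, lily, rye, poppy, tulip, cedar, lime, bay, daisy.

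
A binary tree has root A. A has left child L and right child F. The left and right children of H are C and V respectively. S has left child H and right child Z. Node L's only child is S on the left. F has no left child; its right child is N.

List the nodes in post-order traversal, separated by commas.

C, V, H, Z, S, L, N, F, A

Post-order visits the left subtree, then the right subtree, then the node.
At A: go left to L.
  At L: go left to S.
    At S: go left to H.
      At H: go left to C.
        C is a leaf — visit C.
      At H: go right to V.
        V is a leaf — visit V.
      Visit H.
    At S: go right to Z.
      Z is a leaf — visit Z.
    Visit S.
  At L: no right child.
  Visit L.
At A: go right to F.
  At F: no left child.
  At F: go right to N.
    N is a leaf — visit N.
  Visit F.
Visit A.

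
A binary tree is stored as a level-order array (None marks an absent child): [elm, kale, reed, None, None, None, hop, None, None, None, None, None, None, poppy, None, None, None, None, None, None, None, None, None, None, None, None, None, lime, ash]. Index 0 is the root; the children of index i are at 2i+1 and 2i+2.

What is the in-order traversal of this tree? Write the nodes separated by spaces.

In-order visits the left subtree, then the node, then the right subtree.
At elm: go left to kale.
  kale is a leaf — visit kale.
Visit elm.
At elm: go right to reed.
  At reed: no left child.
  Visit reed.
  At reed: go right to hop.
    At hop: go left to poppy.
      At poppy: go left to lime.
        lime is a leaf — visit lime.
      Visit poppy.
      At poppy: go right to ash.
        ash is a leaf — visit ash.
    Visit hop.
    At hop: no right child.

kale elm reed lime poppy ash hop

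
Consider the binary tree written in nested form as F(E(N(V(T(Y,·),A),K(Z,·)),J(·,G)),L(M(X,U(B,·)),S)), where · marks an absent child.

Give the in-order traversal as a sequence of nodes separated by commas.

In-order visits the left subtree, then the node, then the right subtree.
At F: go left to E.
  At E: go left to N.
    At N: go left to V.
      At V: go left to T.
        At T: go left to Y.
          Y is a leaf — visit Y.
        Visit T.
        At T: no right child.
      Visit V.
      At V: go right to A.
        A is a leaf — visit A.
    Visit N.
    At N: go right to K.
      At K: go left to Z.
        Z is a leaf — visit Z.
      Visit K.
      At K: no right child.
  Visit E.
  At E: go right to J.
    At J: no left child.
    Visit J.
    At J: go right to G.
      G is a leaf — visit G.
Visit F.
At F: go right to L.
  At L: go left to M.
    At M: go left to X.
      X is a leaf — visit X.
    Visit M.
    At M: go right to U.
      At U: go left to B.
        B is a leaf — visit B.
      Visit U.
      At U: no right child.
  Visit L.
  At L: go right to S.
    S is a leaf — visit S.

Y, T, V, A, N, Z, K, E, J, G, F, X, M, B, U, L, S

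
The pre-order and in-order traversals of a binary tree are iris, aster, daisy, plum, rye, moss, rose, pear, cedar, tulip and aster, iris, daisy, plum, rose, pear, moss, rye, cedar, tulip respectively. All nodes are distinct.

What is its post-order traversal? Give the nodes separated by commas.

The first element of pre-order is the root; it splits in-order into left and right subtrees.
Root iris: left subtree has 1 node {aster}, right has 8 {daisy, plum, rose, pear, moss, rye, cedar, tulip}.
  Root daisy: left subtree has 0 nodes { }, right has 7 {plum, rose, pear, moss, rye, cedar, tulip}.
    Root plum: left subtree has 0 nodes { }, right has 6 {rose, pear, moss, rye, cedar, tulip}.
      Root rye: left subtree has 3 nodes {rose, pear, moss}, right has 2 {cedar, tulip}.
        Root moss: left subtree has 2 nodes {rose, pear}, right has 0 { }.
          Root rose: left subtree has 0 nodes { }, right has 1 {pear}.
        Root cedar: left subtree has 0 nodes { }, right has 1 {tulip}.

aster, pear, rose, moss, tulip, cedar, rye, plum, daisy, iris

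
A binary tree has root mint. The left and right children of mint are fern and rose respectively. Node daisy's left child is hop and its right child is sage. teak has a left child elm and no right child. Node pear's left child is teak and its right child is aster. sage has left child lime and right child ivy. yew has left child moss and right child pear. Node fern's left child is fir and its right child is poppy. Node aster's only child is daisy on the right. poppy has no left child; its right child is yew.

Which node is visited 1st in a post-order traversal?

Post-order visits the left subtree, then the right subtree, then the node.
At mint: go left to fern.
  At fern: go left to fir.
    fir is a leaf — visit fir.
  At fern: go right to poppy.
    At poppy: no left child.
    At poppy: go right to yew.
      At yew: go left to moss.
        moss is a leaf — visit moss.
      At yew: go right to pear.
        At pear: go left to teak.
          At teak: go left to elm.
            elm is a leaf — visit elm.
          At teak: no right child.
          Visit teak.
        At pear: go right to aster.
          At aster: no left child.
          At aster: go right to daisy.
            At daisy: go left to hop.
              hop is a leaf — visit hop.
            At daisy: go right to sage.
              At sage: go left to lime.
                lime is a leaf — visit lime.
              At sage: go right to ivy.
                ivy is a leaf — visit ivy.
              Visit sage.
            Visit daisy.
          Visit aster.
        Visit pear.
      Visit yew.
    Visit poppy.
  Visit fern.
At mint: go right to rose.
  rose is a leaf — visit rose.
Visit mint.
Full post-order sequence: fir, moss, elm, teak, hop, lime, ivy, sage, daisy, aster, pear, yew, poppy, fern, rose, mint.

fir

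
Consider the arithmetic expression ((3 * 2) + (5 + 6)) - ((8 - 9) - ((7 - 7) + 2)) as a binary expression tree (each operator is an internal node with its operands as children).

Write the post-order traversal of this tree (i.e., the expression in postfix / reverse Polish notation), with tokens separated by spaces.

3 2 * 5 6 + + 8 9 - 7 7 - 2 + - -

Post-order on an expression tree gives postfix notation: for each operator, emit left operand, right operand, then the operator.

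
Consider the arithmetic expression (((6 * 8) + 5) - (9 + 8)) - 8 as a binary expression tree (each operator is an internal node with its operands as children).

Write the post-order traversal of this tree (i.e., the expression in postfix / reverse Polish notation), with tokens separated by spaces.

Post-order on an expression tree gives postfix notation: for each operator, emit left operand, right operand, then the operator.

6 8 * 5 + 9 8 + - 8 -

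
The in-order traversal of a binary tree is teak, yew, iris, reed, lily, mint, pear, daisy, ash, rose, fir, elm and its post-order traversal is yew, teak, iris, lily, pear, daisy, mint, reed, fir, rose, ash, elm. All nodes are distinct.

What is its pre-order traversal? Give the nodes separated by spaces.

The last element of post-order is the root; it splits in-order into left and right subtrees.
Root elm: left subtree has 11 nodes {teak, yew, iris, reed, lily, mint, pear, daisy, ash, rose, fir}, right has 0 { }.
  Root ash: left subtree has 8 nodes {teak, yew, iris, reed, lily, mint, pear, daisy}, right has 2 {rose, fir}.
    Root reed: left subtree has 3 nodes {teak, yew, iris}, right has 4 {lily, mint, pear, daisy}.
      Root iris: left subtree has 2 nodes {teak, yew}, right has 0 { }.
        Root teak: left subtree has 0 nodes { }, right has 1 {yew}.
      Root mint: left subtree has 1 node {lily}, right has 2 {pear, daisy}.
        Root daisy: left subtree has 1 node {pear}, right has 0 { }.
    Root rose: left subtree has 0 nodes { }, right has 1 {fir}.

elm ash reed iris teak yew mint lily daisy pear rose fir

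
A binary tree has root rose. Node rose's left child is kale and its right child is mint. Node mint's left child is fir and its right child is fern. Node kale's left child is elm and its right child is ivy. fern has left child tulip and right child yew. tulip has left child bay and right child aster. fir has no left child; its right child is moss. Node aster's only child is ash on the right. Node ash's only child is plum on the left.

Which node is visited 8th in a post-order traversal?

ash

Post-order visits the left subtree, then the right subtree, then the node.
At rose: go left to kale.
  At kale: go left to elm.
    elm is a leaf — visit elm.
  At kale: go right to ivy.
    ivy is a leaf — visit ivy.
  Visit kale.
At rose: go right to mint.
  At mint: go left to fir.
    At fir: no left child.
    At fir: go right to moss.
      moss is a leaf — visit moss.
    Visit fir.
  At mint: go right to fern.
    At fern: go left to tulip.
      At tulip: go left to bay.
        bay is a leaf — visit bay.
      At tulip: go right to aster.
        At aster: no left child.
        At aster: go right to ash.
          At ash: go left to plum.
            plum is a leaf — visit plum.
          At ash: no right child.
          Visit ash.
        Visit aster.
      Visit tulip.
    At fern: go right to yew.
      yew is a leaf — visit yew.
    Visit fern.
  Visit mint.
Visit rose.
Full post-order sequence: elm, ivy, kale, moss, fir, bay, plum, ash, aster, tulip, yew, fern, mint, rose.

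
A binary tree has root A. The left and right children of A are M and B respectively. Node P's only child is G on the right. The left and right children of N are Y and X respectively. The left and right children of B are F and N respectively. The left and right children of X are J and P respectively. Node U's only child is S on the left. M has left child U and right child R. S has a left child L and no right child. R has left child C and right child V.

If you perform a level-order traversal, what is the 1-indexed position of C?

9

Level-order visits nodes level by level from the root, left to right within each level.
Level 0: A
Level 1: M, B
Level 2: U, R, F, N
Level 3: S, C, V, Y, X
Level 4: L, J, P
Level 5: G
Full level-order sequence: A, M, B, U, R, F, N, S, C, V, Y, X, L, J, P, G.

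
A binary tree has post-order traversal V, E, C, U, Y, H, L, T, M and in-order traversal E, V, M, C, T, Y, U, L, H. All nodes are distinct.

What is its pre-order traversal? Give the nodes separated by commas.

The last element of post-order is the root; it splits in-order into left and right subtrees.
Root M: left subtree has 2 nodes {E, V}, right has 6 {C, T, Y, U, L, H}.
  Root E: left subtree has 0 nodes { }, right has 1 {V}.
  Root T: left subtree has 1 node {C}, right has 4 {Y, U, L, H}.
    Root L: left subtree has 2 nodes {Y, U}, right has 1 {H}.
      Root Y: left subtree has 0 nodes { }, right has 1 {U}.

M, E, V, T, C, L, Y, U, H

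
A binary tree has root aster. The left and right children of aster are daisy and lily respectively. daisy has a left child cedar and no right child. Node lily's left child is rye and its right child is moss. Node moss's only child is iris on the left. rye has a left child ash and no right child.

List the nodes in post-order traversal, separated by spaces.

Post-order visits the left subtree, then the right subtree, then the node.
At aster: go left to daisy.
  At daisy: go left to cedar.
    cedar is a leaf — visit cedar.
  At daisy: no right child.
  Visit daisy.
At aster: go right to lily.
  At lily: go left to rye.
    At rye: go left to ash.
      ash is a leaf — visit ash.
    At rye: no right child.
    Visit rye.
  At lily: go right to moss.
    At moss: go left to iris.
      iris is a leaf — visit iris.
    At moss: no right child.
    Visit moss.
  Visit lily.
Visit aster.

cedar daisy ash rye iris moss lily aster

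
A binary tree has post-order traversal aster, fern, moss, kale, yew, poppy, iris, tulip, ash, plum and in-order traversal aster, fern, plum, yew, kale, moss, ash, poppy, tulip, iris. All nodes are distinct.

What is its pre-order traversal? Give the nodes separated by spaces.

The last element of post-order is the root; it splits in-order into left and right subtrees.
Root plum: left subtree has 2 nodes {aster, fern}, right has 7 {yew, kale, moss, ash, poppy, tulip, iris}.
  Root fern: left subtree has 1 node {aster}, right has 0 { }.
  Root ash: left subtree has 3 nodes {yew, kale, moss}, right has 3 {poppy, tulip, iris}.
    Root yew: left subtree has 0 nodes { }, right has 2 {kale, moss}.
      Root kale: left subtree has 0 nodes { }, right has 1 {moss}.
    Root tulip: left subtree has 1 node {poppy}, right has 1 {iris}.

plum fern aster ash yew kale moss tulip poppy iris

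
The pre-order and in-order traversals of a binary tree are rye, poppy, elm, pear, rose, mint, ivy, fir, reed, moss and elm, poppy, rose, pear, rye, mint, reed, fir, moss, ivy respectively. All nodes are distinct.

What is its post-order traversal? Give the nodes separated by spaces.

The first element of pre-order is the root; it splits in-order into left and right subtrees.
Root rye: left subtree has 4 nodes {elm, poppy, rose, pear}, right has 5 {mint, reed, fir, moss, ivy}.
  Root poppy: left subtree has 1 node {elm}, right has 2 {rose, pear}.
    Root pear: left subtree has 1 node {rose}, right has 0 { }.
  Root mint: left subtree has 0 nodes { }, right has 4 {reed, fir, moss, ivy}.
    Root ivy: left subtree has 3 nodes {reed, fir, moss}, right has 0 { }.
      Root fir: left subtree has 1 node {reed}, right has 1 {moss}.

elm rose pear poppy reed moss fir ivy mint rye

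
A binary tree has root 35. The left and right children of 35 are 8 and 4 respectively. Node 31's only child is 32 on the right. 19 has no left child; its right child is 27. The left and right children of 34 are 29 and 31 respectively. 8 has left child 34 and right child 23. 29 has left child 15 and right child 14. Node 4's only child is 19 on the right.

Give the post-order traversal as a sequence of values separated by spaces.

15 14 29 32 31 34 23 8 27 19 4 35

Post-order visits the left subtree, then the right subtree, then the node.
At 35: go left to 8.
  At 8: go left to 34.
    At 34: go left to 29.
      At 29: go left to 15.
        15 is a leaf — visit 15.
      At 29: go right to 14.
        14 is a leaf — visit 14.
      Visit 29.
    At 34: go right to 31.
      At 31: no left child.
      At 31: go right to 32.
        32 is a leaf — visit 32.
      Visit 31.
    Visit 34.
  At 8: go right to 23.
    23 is a leaf — visit 23.
  Visit 8.
At 35: go right to 4.
  At 4: no left child.
  At 4: go right to 19.
    At 19: no left child.
    At 19: go right to 27.
      27 is a leaf — visit 27.
    Visit 19.
  Visit 4.
Visit 35.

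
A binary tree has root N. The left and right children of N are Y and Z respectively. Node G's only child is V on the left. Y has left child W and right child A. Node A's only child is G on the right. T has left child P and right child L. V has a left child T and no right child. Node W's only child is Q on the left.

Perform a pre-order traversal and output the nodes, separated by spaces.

Pre-order visits the node, then its left subtree, then its right subtree.
Visit N.
At N: go left to Y.
  Visit Y.
  At Y: go left to W.
    Visit W.
    At W: go left to Q.
      Q is a leaf — visit Q.
    At W: no right child.
  At Y: go right to A.
    Visit A.
    At A: no left child.
    At A: go right to G.
      Visit G.
      At G: go left to V.
        Visit V.
        At V: go left to T.
          Visit T.
          At T: go left to P.
            P is a leaf — visit P.
          At T: go right to L.
            L is a leaf — visit L.
        At V: no right child.
      At G: no right child.
At N: go right to Z.
  Z is a leaf — visit Z.

N Y W Q A G V T P L Z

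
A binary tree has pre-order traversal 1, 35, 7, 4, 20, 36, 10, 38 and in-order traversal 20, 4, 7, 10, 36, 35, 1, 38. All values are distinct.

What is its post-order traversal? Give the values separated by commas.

The first element of pre-order is the root; it splits in-order into left and right subtrees.
Root 1: left subtree has 6 nodes {20, 4, 7, 10, 36, 35}, right has 1 {38}.
  Root 35: left subtree has 5 nodes {20, 4, 7, 10, 36}, right has 0 { }.
    Root 7: left subtree has 2 nodes {20, 4}, right has 2 {10, 36}.
      Root 4: left subtree has 1 node {20}, right has 0 { }.
      Root 36: left subtree has 1 node {10}, right has 0 { }.

20, 4, 10, 36, 7, 35, 38, 1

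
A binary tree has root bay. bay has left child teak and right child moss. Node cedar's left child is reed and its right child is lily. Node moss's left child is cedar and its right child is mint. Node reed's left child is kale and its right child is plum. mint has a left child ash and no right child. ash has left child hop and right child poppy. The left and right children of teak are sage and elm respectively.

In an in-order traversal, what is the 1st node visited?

sage

In-order visits the left subtree, then the node, then the right subtree.
At bay: go left to teak.
  At teak: go left to sage.
    sage is a leaf — visit sage.
  Visit teak.
  At teak: go right to elm.
    elm is a leaf — visit elm.
Visit bay.
At bay: go right to moss.
  At moss: go left to cedar.
    At cedar: go left to reed.
      At reed: go left to kale.
        kale is a leaf — visit kale.
      Visit reed.
      At reed: go right to plum.
        plum is a leaf — visit plum.
    Visit cedar.
    At cedar: go right to lily.
      lily is a leaf — visit lily.
  Visit moss.
  At moss: go right to mint.
    At mint: go left to ash.
      At ash: go left to hop.
        hop is a leaf — visit hop.
      Visit ash.
      At ash: go right to poppy.
        poppy is a leaf — visit poppy.
    Visit mint.
    At mint: no right child.
Full in-order sequence: sage, teak, elm, bay, kale, reed, plum, cedar, lily, moss, hop, ash, poppy, mint.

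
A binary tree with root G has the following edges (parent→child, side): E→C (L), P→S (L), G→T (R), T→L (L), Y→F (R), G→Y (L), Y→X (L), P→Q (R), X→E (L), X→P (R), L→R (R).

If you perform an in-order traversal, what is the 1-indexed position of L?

In-order visits the left subtree, then the node, then the right subtree.
At G: go left to Y.
  At Y: go left to X.
    At X: go left to E.
      At E: go left to C.
        C is a leaf — visit C.
      Visit E.
      At E: no right child.
    Visit X.
    At X: go right to P.
      At P: go left to S.
        S is a leaf — visit S.
      Visit P.
      At P: go right to Q.
        Q is a leaf — visit Q.
  Visit Y.
  At Y: go right to F.
    F is a leaf — visit F.
Visit G.
At G: go right to T.
  At T: go left to L.
    At L: no left child.
    Visit L.
    At L: go right to R.
      R is a leaf — visit R.
  Visit T.
  At T: no right child.
Full in-order sequence: C, E, X, S, P, Q, Y, F, G, L, R, T.

10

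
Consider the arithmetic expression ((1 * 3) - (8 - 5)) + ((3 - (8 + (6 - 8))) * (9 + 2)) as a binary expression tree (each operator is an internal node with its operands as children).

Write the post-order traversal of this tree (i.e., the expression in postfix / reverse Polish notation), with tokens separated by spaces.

1 3 * 8 5 - - 3 8 6 8 - + - 9 2 + * +

Post-order on an expression tree gives postfix notation: for each operator, emit left operand, right operand, then the operator.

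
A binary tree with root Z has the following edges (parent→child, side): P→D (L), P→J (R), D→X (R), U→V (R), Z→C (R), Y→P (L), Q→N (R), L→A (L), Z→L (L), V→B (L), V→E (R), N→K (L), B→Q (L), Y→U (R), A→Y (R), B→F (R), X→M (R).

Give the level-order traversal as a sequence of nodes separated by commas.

Level-order visits nodes level by level from the root, left to right within each level.
Level 0: Z
Level 1: L, C
Level 2: A
Level 3: Y
Level 4: P, U
Level 5: D, J, V
Level 6: X, B, E
Level 7: M, Q, F
Level 8: N
Level 9: K

Z, L, C, A, Y, P, U, D, J, V, X, B, E, M, Q, F, N, K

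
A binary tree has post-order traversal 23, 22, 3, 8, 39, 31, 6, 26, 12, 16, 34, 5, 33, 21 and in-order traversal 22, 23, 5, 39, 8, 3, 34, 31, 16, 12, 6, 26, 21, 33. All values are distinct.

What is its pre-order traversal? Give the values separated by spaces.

21 5 22 23 34 39 8 3 16 31 12 26 6 33

The last element of post-order is the root; it splits in-order into left and right subtrees.
Root 21: left subtree has 12 nodes {22, 23, 5, 39, 8, 3, 34, 31, 16, 12, 6, 26}, right has 1 {33}.
  Root 5: left subtree has 2 nodes {22, 23}, right has 9 {39, 8, 3, 34, 31, 16, 12, 6, 26}.
    Root 22: left subtree has 0 nodes { }, right has 1 {23}.
    Root 34: left subtree has 3 nodes {39, 8, 3}, right has 5 {31, 16, 12, 6, 26}.
      Root 39: left subtree has 0 nodes { }, right has 2 {8, 3}.
        Root 8: left subtree has 0 nodes { }, right has 1 {3}.
      Root 16: left subtree has 1 node {31}, right has 3 {12, 6, 26}.
        Root 12: left subtree has 0 nodes { }, right has 2 {6, 26}.
          Root 26: left subtree has 1 node {6}, right has 0 { }.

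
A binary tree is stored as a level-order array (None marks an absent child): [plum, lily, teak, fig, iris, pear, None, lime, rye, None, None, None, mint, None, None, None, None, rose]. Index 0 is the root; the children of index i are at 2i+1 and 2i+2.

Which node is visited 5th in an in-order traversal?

lily

In-order visits the left subtree, then the node, then the right subtree.
At plum: go left to lily.
  At lily: go left to fig.
    At fig: go left to lime.
      lime is a leaf — visit lime.
    Visit fig.
    At fig: go right to rye.
      At rye: go left to rose.
        rose is a leaf — visit rose.
      Visit rye.
      At rye: no right child.
  Visit lily.
  At lily: go right to iris.
    iris is a leaf — visit iris.
Visit plum.
At plum: go right to teak.
  At teak: go left to pear.
    At pear: no left child.
    Visit pear.
    At pear: go right to mint.
      mint is a leaf — visit mint.
  Visit teak.
  At teak: no right child.
Full in-order sequence: lime, fig, rose, rye, lily, iris, plum, pear, mint, teak.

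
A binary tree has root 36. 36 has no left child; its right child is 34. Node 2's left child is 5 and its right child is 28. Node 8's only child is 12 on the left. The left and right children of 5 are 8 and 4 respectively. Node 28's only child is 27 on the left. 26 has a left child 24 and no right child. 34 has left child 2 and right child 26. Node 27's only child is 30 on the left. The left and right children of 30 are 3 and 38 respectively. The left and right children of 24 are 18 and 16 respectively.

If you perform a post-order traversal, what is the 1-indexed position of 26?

14

Post-order visits the left subtree, then the right subtree, then the node.
At 36: no left child.
At 36: go right to 34.
  At 34: go left to 2.
    At 2: go left to 5.
      At 5: go left to 8.
        At 8: go left to 12.
          12 is a leaf — visit 12.
        At 8: no right child.
        Visit 8.
      At 5: go right to 4.
        4 is a leaf — visit 4.
      Visit 5.
    At 2: go right to 28.
      At 28: go left to 27.
        At 27: go left to 30.
          At 30: go left to 3.
            3 is a leaf — visit 3.
          At 30: go right to 38.
            38 is a leaf — visit 38.
          Visit 30.
        At 27: no right child.
        Visit 27.
      At 28: no right child.
      Visit 28.
    Visit 2.
  At 34: go right to 26.
    At 26: go left to 24.
      At 24: go left to 18.
        18 is a leaf — visit 18.
      At 24: go right to 16.
        16 is a leaf — visit 16.
      Visit 24.
    At 26: no right child.
    Visit 26.
  Visit 34.
Visit 36.
Full post-order sequence: 12, 8, 4, 5, 3, 38, 30, 27, 28, 2, 18, 16, 24, 26, 34, 36.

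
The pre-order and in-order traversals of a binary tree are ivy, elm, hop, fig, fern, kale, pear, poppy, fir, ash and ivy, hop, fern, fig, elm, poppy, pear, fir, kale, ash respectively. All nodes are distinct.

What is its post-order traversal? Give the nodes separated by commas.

The first element of pre-order is the root; it splits in-order into left and right subtrees.
Root ivy: left subtree has 0 nodes { }, right has 9 {hop, fern, fig, elm, poppy, pear, fir, kale, ash}.
  Root elm: left subtree has 3 nodes {hop, fern, fig}, right has 5 {poppy, pear, fir, kale, ash}.
    Root hop: left subtree has 0 nodes { }, right has 2 {fern, fig}.
      Root fig: left subtree has 1 node {fern}, right has 0 { }.
    Root kale: left subtree has 3 nodes {poppy, pear, fir}, right has 1 {ash}.
      Root pear: left subtree has 1 node {poppy}, right has 1 {fir}.

fern, fig, hop, poppy, fir, pear, ash, kale, elm, ivy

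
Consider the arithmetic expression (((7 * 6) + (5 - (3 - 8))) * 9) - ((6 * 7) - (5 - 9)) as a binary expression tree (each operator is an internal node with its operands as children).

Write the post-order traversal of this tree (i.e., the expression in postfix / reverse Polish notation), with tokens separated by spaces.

Post-order on an expression tree gives postfix notation: for each operator, emit left operand, right operand, then the operator.

7 6 * 5 3 8 - - + 9 * 6 7 * 5 9 - - -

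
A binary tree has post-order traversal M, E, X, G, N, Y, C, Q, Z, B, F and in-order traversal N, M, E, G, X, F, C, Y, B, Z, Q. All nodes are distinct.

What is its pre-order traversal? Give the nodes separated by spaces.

F N G E M X B C Y Z Q

The last element of post-order is the root; it splits in-order into left and right subtrees.
Root F: left subtree has 5 nodes {N, M, E, G, X}, right has 5 {C, Y, B, Z, Q}.
  Root N: left subtree has 0 nodes { }, right has 4 {M, E, G, X}.
    Root G: left subtree has 2 nodes {M, E}, right has 1 {X}.
      Root E: left subtree has 1 node {M}, right has 0 { }.
  Root B: left subtree has 2 nodes {C, Y}, right has 2 {Z, Q}.
    Root C: left subtree has 0 nodes { }, right has 1 {Y}.
    Root Z: left subtree has 0 nodes { }, right has 1 {Q}.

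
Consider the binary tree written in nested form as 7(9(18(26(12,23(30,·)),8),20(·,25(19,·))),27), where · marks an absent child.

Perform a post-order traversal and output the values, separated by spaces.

12 30 23 26 8 18 19 25 20 9 27 7

Post-order visits the left subtree, then the right subtree, then the node.
At 7: go left to 9.
  At 9: go left to 18.
    At 18: go left to 26.
      At 26: go left to 12.
        12 is a leaf — visit 12.
      At 26: go right to 23.
        At 23: go left to 30.
          30 is a leaf — visit 30.
        At 23: no right child.
        Visit 23.
      Visit 26.
    At 18: go right to 8.
      8 is a leaf — visit 8.
    Visit 18.
  At 9: go right to 20.
    At 20: no left child.
    At 20: go right to 25.
      At 25: go left to 19.
        19 is a leaf — visit 19.
      At 25: no right child.
      Visit 25.
    Visit 20.
  Visit 9.
At 7: go right to 27.
  27 is a leaf — visit 27.
Visit 7.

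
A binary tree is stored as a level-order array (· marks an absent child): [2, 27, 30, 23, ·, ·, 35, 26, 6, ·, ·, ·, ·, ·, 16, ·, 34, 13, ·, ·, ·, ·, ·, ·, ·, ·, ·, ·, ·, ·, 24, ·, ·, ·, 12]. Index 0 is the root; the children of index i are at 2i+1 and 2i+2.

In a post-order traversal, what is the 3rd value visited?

26

Post-order visits the left subtree, then the right subtree, then the node.
At 2: go left to 27.
  At 27: go left to 23.
    At 23: go left to 26.
      At 26: no left child.
      At 26: go right to 34.
        At 34: no left child.
        At 34: go right to 12.
          12 is a leaf — visit 12.
        Visit 34.
      Visit 26.
    At 23: go right to 6.
      At 6: go left to 13.
        13 is a leaf — visit 13.
      At 6: no right child.
      Visit 6.
    Visit 23.
  At 27: no right child.
  Visit 27.
At 2: go right to 30.
  At 30: no left child.
  At 30: go right to 35.
    At 35: no left child.
    At 35: go right to 16.
      At 16: no left child.
      At 16: go right to 24.
        24 is a leaf — visit 24.
      Visit 16.
    Visit 35.
  Visit 30.
Visit 2.
Full post-order sequence: 12, 34, 26, 13, 6, 23, 27, 24, 16, 35, 30, 2.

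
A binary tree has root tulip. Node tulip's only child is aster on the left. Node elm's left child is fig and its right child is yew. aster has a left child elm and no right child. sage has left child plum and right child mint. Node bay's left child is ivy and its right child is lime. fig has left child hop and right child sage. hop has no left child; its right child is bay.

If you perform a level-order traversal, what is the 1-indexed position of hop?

Level-order visits nodes level by level from the root, left to right within each level.
Level 0: tulip
Level 1: aster
Level 2: elm
Level 3: fig, yew
Level 4: hop, sage
Level 5: bay, plum, mint
Level 6: ivy, lime
Full level-order sequence: tulip, aster, elm, fig, yew, hop, sage, bay, plum, mint, ivy, lime.

6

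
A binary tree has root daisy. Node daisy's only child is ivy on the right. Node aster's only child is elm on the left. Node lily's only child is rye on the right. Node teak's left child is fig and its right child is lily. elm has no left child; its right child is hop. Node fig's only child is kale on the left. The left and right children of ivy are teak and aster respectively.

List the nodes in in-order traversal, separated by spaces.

daisy kale fig teak lily rye ivy elm hop aster

In-order visits the left subtree, then the node, then the right subtree.
At daisy: no left child.
Visit daisy.
At daisy: go right to ivy.
  At ivy: go left to teak.
    At teak: go left to fig.
      At fig: go left to kale.
        kale is a leaf — visit kale.
      Visit fig.
      At fig: no right child.
    Visit teak.
    At teak: go right to lily.
      At lily: no left child.
      Visit lily.
      At lily: go right to rye.
        rye is a leaf — visit rye.
  Visit ivy.
  At ivy: go right to aster.
    At aster: go left to elm.
      At elm: no left child.
      Visit elm.
      At elm: go right to hop.
        hop is a leaf — visit hop.
    Visit aster.
    At aster: no right child.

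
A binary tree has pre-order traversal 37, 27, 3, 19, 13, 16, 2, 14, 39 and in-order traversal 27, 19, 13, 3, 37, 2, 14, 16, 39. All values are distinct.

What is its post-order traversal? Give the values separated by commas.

13, 19, 3, 27, 14, 2, 39, 16, 37

The first element of pre-order is the root; it splits in-order into left and right subtrees.
Root 37: left subtree has 4 nodes {27, 19, 13, 3}, right has 4 {2, 14, 16, 39}.
  Root 27: left subtree has 0 nodes { }, right has 3 {19, 13, 3}.
    Root 3: left subtree has 2 nodes {19, 13}, right has 0 { }.
      Root 19: left subtree has 0 nodes { }, right has 1 {13}.
  Root 16: left subtree has 2 nodes {2, 14}, right has 1 {39}.
    Root 2: left subtree has 0 nodes { }, right has 1 {14}.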